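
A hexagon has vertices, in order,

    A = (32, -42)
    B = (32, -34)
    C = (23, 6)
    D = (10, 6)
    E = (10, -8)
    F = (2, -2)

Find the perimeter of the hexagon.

|AB| = √((0)² + (8)²) = √64 = 8
|BC| = √((-9)² + (40)²) = √1681 = 41
|CD| = √((-13)² + (0)²) = √169 = 13
|DE| = √((0)² + (-14)²) = √196 = 14
|EF| = √((-8)² + (6)²) = √100 = 10
|FA| = √((30)² + (-40)²) = √2500 = 50
Perimeter = 8 + 41 + 13 + 14 + 10 + 50 = 136.

136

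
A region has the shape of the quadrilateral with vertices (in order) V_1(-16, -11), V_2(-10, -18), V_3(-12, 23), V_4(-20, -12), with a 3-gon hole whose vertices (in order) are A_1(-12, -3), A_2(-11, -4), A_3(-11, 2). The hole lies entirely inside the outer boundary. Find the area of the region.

Outer boundary:
Apply the surveyor's formula: 2A = Σ (x_i·y_{i+1} − x_{i+1}·y_i), indices taken mod 4.
Σ = (178) + (-446) + (604) + (28) = 364
Area = |Σ|/2 = 182.
Hole:
A_1→A_2: (-12)(-4) − (-11)(-3) = 15
A_2→A_3: (-11)(2) − (-11)(-4) = -66
A_3→A_1: (-11)(-3) − (-12)(2) = 57
Σ = 6
Area = |Σ|/2 = 3.
Net area = 182 − 3 = 179.

179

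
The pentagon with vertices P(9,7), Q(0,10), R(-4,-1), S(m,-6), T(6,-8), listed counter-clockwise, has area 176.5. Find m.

-7

Write out the shoelace sum; only the two edges meeting at S involve m:
2·Area = [((-4)·(-6) − m·(-1)) + (m·(-8) − 6·(-6))] + 244
       = -7·m + 304 = 353
⇒ m = -7.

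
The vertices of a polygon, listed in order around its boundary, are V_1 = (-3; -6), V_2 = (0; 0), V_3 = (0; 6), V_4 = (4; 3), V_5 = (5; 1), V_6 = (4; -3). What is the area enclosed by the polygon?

43.5

Apply the shoelace formula: 2A = Σ (x_i·y_{i+1} − x_{i+1}·y_i), indices taken mod 6.
Cross-terms: 0, 0, -24, -11, -19, -33  ⇒  Σ = -87
Area = |Σ|/2 = 43.5.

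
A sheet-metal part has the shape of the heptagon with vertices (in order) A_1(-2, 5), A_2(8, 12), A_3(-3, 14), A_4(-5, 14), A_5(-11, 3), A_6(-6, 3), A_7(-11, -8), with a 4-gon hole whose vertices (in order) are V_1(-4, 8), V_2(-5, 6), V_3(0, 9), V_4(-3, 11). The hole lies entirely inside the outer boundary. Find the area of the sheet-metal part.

114

Outer boundary:
Apply the shoelace (surveyor's) formula: 2A = Σ (x_i·y_{i+1} − x_{i+1}·y_i), indices taken mod 7.
Σ = (-64) + (148) + (28) + (139) + (-15) + (81) + (-71) = 246
Area = |Σ|/2 = 123.
Hole:
Apply the shoelace (surveyor's) formula: 2A = Σ (x_i·y_{i+1} − x_{i+1}·y_i), indices taken mod 4.
Cross-terms: 16, -45, 27, 20  ⇒  Σ = 18
Area = |Σ|/2 = 9.
Net area = 123 − 9 = 114.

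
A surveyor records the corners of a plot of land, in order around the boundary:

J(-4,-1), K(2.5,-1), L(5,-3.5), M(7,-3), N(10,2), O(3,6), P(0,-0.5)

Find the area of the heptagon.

53.375

Σ = (6.5) + (-3.75) + (9.5) + (44) + (54) + (-1.5) + (-2) = 106.75
Area = |Σ|/2 = 53.375.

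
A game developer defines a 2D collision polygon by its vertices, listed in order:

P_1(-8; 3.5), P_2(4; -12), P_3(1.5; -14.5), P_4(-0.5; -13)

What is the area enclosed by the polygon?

Apply the shoelace formula: 2A = Σ (x_i·y_{i+1} − x_{i+1}·y_i), indices taken mod 4.
Σ = (82) + (-40) + (-26.75) + (-105.75) = -90.5
Area = |Σ|/2 = 45.25.

45.25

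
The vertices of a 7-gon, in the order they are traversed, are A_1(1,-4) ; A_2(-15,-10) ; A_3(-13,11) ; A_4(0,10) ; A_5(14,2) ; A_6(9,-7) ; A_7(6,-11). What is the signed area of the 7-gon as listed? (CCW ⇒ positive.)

Σ = (-70) + (-295) + (-130) + (-140) + (-116) + (-57) + (-13) = -821
Signed area = Σ/2 = -410.5 (negative ⇒ clockwise traversal).

-410.5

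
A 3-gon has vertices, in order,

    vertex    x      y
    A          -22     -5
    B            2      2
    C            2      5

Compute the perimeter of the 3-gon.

54

|AB| = √((24)² + (7)²) = √625 = 25
|BC| = √((0)² + (3)²) = √9 = 3
|CA| = √((-24)² + (-10)²) = √676 = 26
Perimeter = 25 + 3 + 26 = 54.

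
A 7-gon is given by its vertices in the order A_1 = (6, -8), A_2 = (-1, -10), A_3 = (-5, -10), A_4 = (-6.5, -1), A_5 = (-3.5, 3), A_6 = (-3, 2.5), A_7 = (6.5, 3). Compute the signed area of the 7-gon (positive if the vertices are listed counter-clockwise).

-143

Apply the surveyor's formula: 2A = Σ (x_i·y_{i+1} − x_{i+1}·y_i), indices taken mod 7.
Σ = (-68) + (-40) + (-60) + (-23) + (0.25) + (-25.25) + (-70) = -286
Signed area = Σ/2 = -143 (negative ⇒ clockwise traversal).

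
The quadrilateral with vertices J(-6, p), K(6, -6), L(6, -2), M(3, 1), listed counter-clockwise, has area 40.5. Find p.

-1

The doubled signed area Σ (x_i y_{i+1} − x_{i+1} y_i) is linear in p.
With p=0 it equals 78; the coefficient of p is -3 (from the two edges through J).
So -3·p + 78 = 2·40.5 = 81 ⇒ p = -1.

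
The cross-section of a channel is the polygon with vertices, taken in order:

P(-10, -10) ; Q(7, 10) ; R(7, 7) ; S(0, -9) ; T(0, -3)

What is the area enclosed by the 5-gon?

72

Apply the shoelace formula: 2A = Σ (x_i·y_{i+1} − x_{i+1}·y_i), indices taken mod 5.
Σ = (-30) + (-21) + (-63) + (0) + (-30) = -144
Area = |Σ|/2 = 72.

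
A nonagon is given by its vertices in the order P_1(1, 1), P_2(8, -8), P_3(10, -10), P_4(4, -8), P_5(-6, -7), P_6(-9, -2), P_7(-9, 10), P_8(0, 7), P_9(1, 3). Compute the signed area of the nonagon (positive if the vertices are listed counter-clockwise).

-181.5

Apply the surveyor's formula: 2A = Σ (x_i·y_{i+1} − x_{i+1}·y_i), indices taken mod 9.
Σ = (-16) + (0) + (-40) + (-76) + (-51) + (-108) + (-63) + (-7) + (-2) = -363
Signed area = Σ/2 = -181.5 (negative ⇒ clockwise traversal).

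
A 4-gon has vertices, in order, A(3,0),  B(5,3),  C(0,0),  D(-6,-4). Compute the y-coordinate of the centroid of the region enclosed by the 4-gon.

-1/3

Apply the surveyor's formula. First the cross-terms c_i = x_i·y_{i+1} − x_{i+1}·y_i:
  9, 0, 0, 12  ⇒  2A = 21, A = 10.5.
Then Σ (y_i + y_{i+1})·c_i = -21, so ȳ = -21 / (6·10.5) = -1/3.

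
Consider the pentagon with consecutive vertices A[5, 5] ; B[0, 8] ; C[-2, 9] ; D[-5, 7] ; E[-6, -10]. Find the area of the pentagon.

Apply Gauss's area formula: 2A = Σ (x_i·y_{i+1} − x_{i+1}·y_i), indices taken mod 5.
Σ = (40) + (16) + (31) + (92) + (20) = 199
Area = |Σ|/2 = 99.5.

99.5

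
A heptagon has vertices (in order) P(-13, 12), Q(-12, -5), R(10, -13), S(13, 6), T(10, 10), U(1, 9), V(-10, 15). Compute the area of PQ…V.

487

Σ = (209) + (206) + (229) + (70) + (80) + (105) + (75) = 974
Area = |Σ|/2 = 487.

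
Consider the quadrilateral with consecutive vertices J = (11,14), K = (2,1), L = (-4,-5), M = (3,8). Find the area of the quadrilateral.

Σ = (-17) + (-6) + (-17) + (-46) = -86
Area = |Σ|/2 = 43.

43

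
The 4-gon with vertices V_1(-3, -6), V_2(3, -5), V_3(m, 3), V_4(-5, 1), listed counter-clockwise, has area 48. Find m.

1

Write out the shoelace sum; only the two edges meeting at V_3 involve m:
2·Area = [(3·3 − m·(-5)) + (m·1 − (-5)·3)] + 66
       = 6·m + 90 = 96
⇒ m = 1.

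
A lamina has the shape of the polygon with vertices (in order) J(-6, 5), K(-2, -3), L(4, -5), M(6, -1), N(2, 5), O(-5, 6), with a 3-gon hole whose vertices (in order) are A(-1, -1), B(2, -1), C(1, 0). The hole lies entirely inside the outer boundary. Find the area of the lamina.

Outer boundary:
Apply the shoelace formula: 2A = Σ (x_i·y_{i+1} − x_{i+1}·y_i), indices taken mod 6.
Σ = (28) + (22) + (26) + (32) + (37) + (11) = 156
Area = |Σ|/2 = 78.
Hole:
Apply Gauss's area formula: 2A = Σ (x_i·y_{i+1} − x_{i+1}·y_i), indices taken mod 3.
Σ = (3) + (1) + (-1) = 3
Area = |Σ|/2 = 1.5.
Net area = 78 − 1.5 = 76.5.

76.5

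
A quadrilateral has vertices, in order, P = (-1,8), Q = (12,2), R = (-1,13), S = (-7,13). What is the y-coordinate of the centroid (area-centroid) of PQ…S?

503/57

Apply Gauss's area formula. First the cross-terms c_i = x_i·y_{i+1} − x_{i+1}·y_i:
  -98, 158, 78, -43  ⇒  2A = 95, A = 47.5.
Then Σ (y_i + y_{i+1})·c_i = 2515, so ȳ = 2515 / (6·47.5) = 503/57.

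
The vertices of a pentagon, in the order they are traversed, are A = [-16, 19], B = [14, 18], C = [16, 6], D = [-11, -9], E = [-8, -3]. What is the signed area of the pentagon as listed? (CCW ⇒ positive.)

-537.5

Σ = (-554) + (-204) + (-78) + (-39) + (-200) = -1075
Signed area = Σ/2 = -537.5 (negative ⇒ clockwise traversal).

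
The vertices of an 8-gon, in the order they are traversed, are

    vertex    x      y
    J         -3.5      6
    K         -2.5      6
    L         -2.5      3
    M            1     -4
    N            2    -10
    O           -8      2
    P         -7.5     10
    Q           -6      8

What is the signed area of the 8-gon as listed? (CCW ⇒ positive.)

Σ = (-6) + (7.5) + (7) + (-2) + (-76) + (-65) + (0) + (-8) = -142.5
Signed area = Σ/2 = -71.25 (negative ⇒ clockwise traversal).

-71.25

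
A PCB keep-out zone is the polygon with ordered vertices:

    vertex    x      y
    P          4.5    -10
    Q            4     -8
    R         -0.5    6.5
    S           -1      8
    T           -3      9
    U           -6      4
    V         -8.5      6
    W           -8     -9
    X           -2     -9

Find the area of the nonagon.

161.25

Apply the surveyor's formula: 2A = Σ (x_i·y_{i+1} − x_{i+1}·y_i), indices taken mod 9.
Σ = (4) + (22) + (2.5) + (15) + (42) + (-2) + (124.5) + (54) + (60.5) = 322.5
Area = |Σ|/2 = 161.25.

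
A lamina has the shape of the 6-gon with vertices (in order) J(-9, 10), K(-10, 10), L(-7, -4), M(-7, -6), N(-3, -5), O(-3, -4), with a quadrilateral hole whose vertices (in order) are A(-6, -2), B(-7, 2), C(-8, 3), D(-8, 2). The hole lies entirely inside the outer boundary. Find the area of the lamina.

38.5

Outer boundary:
J→K: (-9)(10) − (-10)(10) = 10
K→L: (-10)(-4) − (-7)(10) = 110
L→M: (-7)(-6) − (-7)(-4) = 14
M→N: (-7)(-5) − (-3)(-6) = 17
N→O: (-3)(-4) − (-3)(-5) = -3
O→J: (-3)(10) − (-9)(-4) = -66
Σ = 82
Area = |Σ|/2 = 41.
Hole:
Apply the surveyor's formula: 2A = Σ (x_i·y_{i+1} − x_{i+1}·y_i), indices taken mod 4.
Cross-terms: -26, -5, 8, 28  ⇒  Σ = 5
Area = |Σ|/2 = 2.5.
Net area = 41 − 2.5 = 38.5.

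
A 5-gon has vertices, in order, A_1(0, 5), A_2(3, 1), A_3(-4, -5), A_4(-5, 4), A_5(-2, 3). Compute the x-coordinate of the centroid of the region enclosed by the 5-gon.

-101/63

Apply the shoelace formula. First the cross-terms c_i = x_i·y_{i+1} − x_{i+1}·y_i:
  -15, -11, -41, -7, -10  ⇒  2A = -84, A = -42.
Then Σ (x_i + x_{i+1})·c_i = 404, so x̄ = 404 / (6·(-42)) = -101/63.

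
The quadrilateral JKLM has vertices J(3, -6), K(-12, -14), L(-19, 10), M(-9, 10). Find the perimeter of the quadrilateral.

|JK| = √((-15)² + (-8)²) = √289 = 17
|KL| = √((-7)² + (24)²) = √625 = 25
|LM| = √((10)² + (0)²) = √100 = 10
|MJ| = √((12)² + (-16)²) = √400 = 20
Perimeter = 17 + 25 + 10 + 20 = 72.

72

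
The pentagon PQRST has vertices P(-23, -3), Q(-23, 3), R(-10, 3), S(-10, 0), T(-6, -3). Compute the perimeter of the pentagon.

44

|PQ| = √((0)² + (6)²) = √36 = 6
|QR| = √((13)² + (0)²) = √169 = 13
|RS| = √((0)² + (-3)²) = √9 = 3
|ST| = √((4)² + (-3)²) = √25 = 5
|TP| = √((-17)² + (0)²) = √289 = 17
Perimeter = 6 + 13 + 3 + 5 + 17 = 44.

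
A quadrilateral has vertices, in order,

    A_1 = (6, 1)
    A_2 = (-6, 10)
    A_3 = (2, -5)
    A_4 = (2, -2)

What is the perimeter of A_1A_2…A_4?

|A_1A_2| = √((-12)² + (9)²) = √225 = 15
|A_2A_3| = √((8)² + (-15)²) = √289 = 17
|A_3A_4| = √((0)² + (3)²) = √9 = 3
|A_4A_1| = √((4)² + (3)²) = √25 = 5
Perimeter = 15 + 17 + 3 + 5 = 40.

40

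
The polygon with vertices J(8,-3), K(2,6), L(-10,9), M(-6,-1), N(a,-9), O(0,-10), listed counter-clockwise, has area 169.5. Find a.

Write out the shoelace sum; only the two edges meeting at N involve a:
2·Area = [((-6)·(-9) − a·(-1)) + (a·(-10) − 0·(-9))] + 276
       = -9·a + 330 = 339
⇒ a = -1.

-1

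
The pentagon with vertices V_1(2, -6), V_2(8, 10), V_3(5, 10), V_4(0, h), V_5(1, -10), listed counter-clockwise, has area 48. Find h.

The doubled signed area Σ (x_i y_{i+1} − x_{i+1} y_i) is linear in h.
With h=0 it equals 112; the coefficient of h is 4 (from the two edges through V_4).
So 4·h + 112 = 2·48 = 96 ⇒ h = -4.

-4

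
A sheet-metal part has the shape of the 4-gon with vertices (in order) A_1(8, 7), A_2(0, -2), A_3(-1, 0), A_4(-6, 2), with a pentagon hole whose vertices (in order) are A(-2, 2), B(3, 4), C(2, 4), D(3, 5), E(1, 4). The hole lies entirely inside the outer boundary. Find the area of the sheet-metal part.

36.5

Outer boundary:
Σ = (-16) + (-2) + (-2) + (-58) = -78
Area = |Σ|/2 = 39.
Hole:
Σ = (-14) + (4) + (-2) + (7) + (10) = 5
Area = |Σ|/2 = 2.5.
Net area = 39 − 2.5 = 36.5.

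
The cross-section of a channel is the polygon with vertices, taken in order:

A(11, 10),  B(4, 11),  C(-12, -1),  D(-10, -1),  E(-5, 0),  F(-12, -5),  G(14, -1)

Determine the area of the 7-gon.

232

A→B: (11)(11) − (4)(10) = 81
B→C: (4)(-1) − (-12)(11) = 128
C→D: (-12)(-1) − (-10)(-1) = 2
D→E: (-10)(0) − (-5)(-1) = -5
E→F: (-5)(-5) − (-12)(0) = 25
F→G: (-12)(-1) − (14)(-5) = 82
G→A: (14)(10) − (11)(-1) = 151
Σ = 464
Area = |Σ|/2 = 232.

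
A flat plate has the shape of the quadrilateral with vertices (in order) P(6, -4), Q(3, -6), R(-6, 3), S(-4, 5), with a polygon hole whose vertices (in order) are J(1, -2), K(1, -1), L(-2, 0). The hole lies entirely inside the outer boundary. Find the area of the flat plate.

40

Outer boundary:
Apply Gauss's area formula: 2A = Σ (x_i·y_{i+1} − x_{i+1}·y_i), indices taken mod 4.
Σ = (-24) + (-27) + (-18) + (-14) = -83
Area = |Σ|/2 = 41.5.
Hole:
Cross-terms: 1, -2, 4  ⇒  Σ = 3
Area = |Σ|/2 = 1.5.
Net area = 41.5 − 1.5 = 40.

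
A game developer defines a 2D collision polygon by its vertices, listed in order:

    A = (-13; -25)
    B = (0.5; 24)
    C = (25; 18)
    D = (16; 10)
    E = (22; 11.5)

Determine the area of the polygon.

682.5

Apply Gauss's area formula: 2A = Σ (x_i·y_{i+1} − x_{i+1}·y_i), indices taken mod 5.
A→B: (-13)(24) − (0.5)(-25) = -299.5
B→C: (0.5)(18) − (25)(24) = -591
C→D: (25)(10) − (16)(18) = -38
D→E: (16)(11.5) − (22)(10) = -36
E→A: (22)(-25) − (-13)(11.5) = -400.5
Σ = -1365
Area = |Σ|/2 = 682.5.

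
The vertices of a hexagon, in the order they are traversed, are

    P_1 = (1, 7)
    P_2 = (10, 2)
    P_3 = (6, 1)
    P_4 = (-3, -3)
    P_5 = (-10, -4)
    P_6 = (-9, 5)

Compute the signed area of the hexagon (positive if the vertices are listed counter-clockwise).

Apply the shoelace formula: 2A = Σ (x_i·y_{i+1} − x_{i+1}·y_i), indices taken mod 6.
Σ = (-68) + (-2) + (-15) + (-18) + (-86) + (-68) = -257
Signed area = Σ/2 = -128.5 (negative ⇒ clockwise traversal).

-128.5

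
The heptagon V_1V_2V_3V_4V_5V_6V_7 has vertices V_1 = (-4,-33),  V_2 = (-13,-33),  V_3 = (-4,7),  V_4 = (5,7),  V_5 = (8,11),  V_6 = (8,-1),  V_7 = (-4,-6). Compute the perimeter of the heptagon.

|V_1V_2| = √((-9)² + (0)²) = √81 = 9
|V_2V_3| = √((9)² + (40)²) = √1681 = 41
|V_3V_4| = √((9)² + (0)²) = √81 = 9
|V_4V_5| = √((3)² + (4)²) = √25 = 5
|V_5V_6| = √((0)² + (-12)²) = √144 = 12
|V_6V_7| = √((-12)² + (-5)²) = √169 = 13
|V_7V_1| = √((0)² + (-27)²) = √729 = 27
Perimeter = 9 + 41 + 9 + 5 + 12 + 13 + 27 = 116.

116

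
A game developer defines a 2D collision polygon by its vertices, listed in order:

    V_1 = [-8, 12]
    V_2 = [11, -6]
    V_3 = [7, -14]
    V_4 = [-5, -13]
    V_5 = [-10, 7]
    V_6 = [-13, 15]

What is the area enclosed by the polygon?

308.5

Apply the shoelace (surveyor's) formula: 2A = Σ (x_i·y_{i+1} − x_{i+1}·y_i), indices taken mod 6.
V_1→V_2: (-8)(-6) − (11)(12) = -84
V_2→V_3: (11)(-14) − (7)(-6) = -112
V_3→V_4: (7)(-13) − (-5)(-14) = -161
V_4→V_5: (-5)(7) − (-10)(-13) = -165
V_5→V_6: (-10)(15) − (-13)(7) = -59
V_6→V_1: (-13)(12) − (-8)(15) = -36
Σ = -617
Area = |Σ|/2 = 308.5.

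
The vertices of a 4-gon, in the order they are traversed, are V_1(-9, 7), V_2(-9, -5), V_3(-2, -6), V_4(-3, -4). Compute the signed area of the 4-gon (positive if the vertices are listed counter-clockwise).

42.5

Apply the surveyor's formula: 2A = Σ (x_i·y_{i+1} − x_{i+1}·y_i), indices taken mod 4.
Cross-terms: 108, 44, -10, -57  ⇒  Σ = 85
Signed area = Σ/2 = 42.5 (positive ⇒ counter-clockwise traversal).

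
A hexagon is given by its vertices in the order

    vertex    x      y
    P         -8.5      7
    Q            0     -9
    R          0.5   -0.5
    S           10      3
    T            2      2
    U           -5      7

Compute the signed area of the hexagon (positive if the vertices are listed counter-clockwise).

75

Apply Gauss's area formula: 2A = Σ (x_i·y_{i+1} − x_{i+1}·y_i), indices taken mod 6.
Σ = (76.5) + (4.5) + (6.5) + (14) + (24) + (24.5) = 150
Signed area = Σ/2 = 75 (positive ⇒ counter-clockwise traversal).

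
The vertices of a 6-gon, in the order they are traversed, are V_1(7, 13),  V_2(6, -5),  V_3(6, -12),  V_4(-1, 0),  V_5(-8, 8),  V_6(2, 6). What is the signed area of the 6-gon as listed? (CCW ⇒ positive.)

-127.5

Apply the shoelace (surveyor's) formula: 2A = Σ (x_i·y_{i+1} − x_{i+1}·y_i), indices taken mod 6.
Cross-terms: -113, -42, -12, -8, -64, -16  ⇒  Σ = -255
Signed area = Σ/2 = -127.5 (negative ⇒ clockwise traversal).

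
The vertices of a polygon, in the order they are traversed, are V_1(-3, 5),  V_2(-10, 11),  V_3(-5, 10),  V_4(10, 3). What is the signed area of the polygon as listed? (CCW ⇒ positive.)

Apply the surveyor's formula: 2A = Σ (x_i·y_{i+1} − x_{i+1}·y_i), indices taken mod 4.
V_1→V_2: (-3)(11) − (-10)(5) = 17
V_2→V_3: (-10)(10) − (-5)(11) = -45
V_3→V_4: (-5)(3) − (10)(10) = -115
V_4→V_1: (10)(5) − (-3)(3) = 59
Σ = -84
Signed area = Σ/2 = -42 (negative ⇒ clockwise traversal).

-42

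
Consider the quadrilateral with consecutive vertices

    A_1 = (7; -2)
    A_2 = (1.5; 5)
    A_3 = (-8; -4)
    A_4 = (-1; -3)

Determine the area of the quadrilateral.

57.5

Apply the surveyor's formula: 2A = Σ (x_i·y_{i+1} − x_{i+1}·y_i), indices taken mod 4.
A_1→A_2: (7)(5) − (1.5)(-2) = 38
A_2→A_3: (1.5)(-4) − (-8)(5) = 34
A_3→A_4: (-8)(-3) − (-1)(-4) = 20
A_4→A_1: (-1)(-2) − (7)(-3) = 23
Σ = 115
Area = |Σ|/2 = 57.5.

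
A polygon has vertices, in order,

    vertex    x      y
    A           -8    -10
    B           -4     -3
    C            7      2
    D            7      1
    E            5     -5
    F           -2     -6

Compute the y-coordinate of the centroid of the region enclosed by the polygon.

Apply the shoelace formula. First the cross-terms c_i = x_i·y_{i+1} − x_{i+1}·y_i:
  -16, 13, -7, -40, -40, -28  ⇒  2A = -118, A = -59.
Then Σ (y_i + y_{i+1})·c_i = 1222, so ȳ = 1222 / (6·(-59)) = -611/177.

-611/177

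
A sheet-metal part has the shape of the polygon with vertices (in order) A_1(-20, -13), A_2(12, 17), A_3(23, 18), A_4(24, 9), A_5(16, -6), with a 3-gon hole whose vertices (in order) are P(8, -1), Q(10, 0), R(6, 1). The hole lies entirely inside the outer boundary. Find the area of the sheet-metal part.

Outer boundary:
Σ = (-184) + (-175) + (-225) + (-288) + (-328) = -1200
Area = |Σ|/2 = 600.
Hole:
Cross-terms: 10, 10, -14  ⇒  Σ = 6
Area = |Σ|/2 = 3.
Net area = 600 − 3 = 597.

597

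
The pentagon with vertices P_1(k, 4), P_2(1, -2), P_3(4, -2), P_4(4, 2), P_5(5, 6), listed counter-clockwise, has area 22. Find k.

1

The doubled signed area Σ (x_i y_{i+1} − x_{i+1} y_i) is linear in k.
With k=0 it equals 52; the coefficient of k is -8 (from the two edges through P_1).
So -8·k + 52 = 2·22 = 44 ⇒ k = 1.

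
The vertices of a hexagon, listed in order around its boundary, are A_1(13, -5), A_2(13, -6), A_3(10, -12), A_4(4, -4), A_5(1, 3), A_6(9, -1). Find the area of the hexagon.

Apply the surveyor's formula: 2A = Σ (x_i·y_{i+1} − x_{i+1}·y_i), indices taken mod 6.
Σ = (-13) + (-96) + (8) + (16) + (-28) + (-32) = -145
Area = |Σ|/2 = 72.5.

72.5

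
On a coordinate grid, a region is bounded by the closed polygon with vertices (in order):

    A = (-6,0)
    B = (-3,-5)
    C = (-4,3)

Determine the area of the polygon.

Apply Gauss's area formula: 2A = Σ (x_i·y_{i+1} − x_{i+1}·y_i), indices taken mod 3.
Cross-terms: 30, -29, 18  ⇒  Σ = 19
Area = |Σ|/2 = 9.5.

9.5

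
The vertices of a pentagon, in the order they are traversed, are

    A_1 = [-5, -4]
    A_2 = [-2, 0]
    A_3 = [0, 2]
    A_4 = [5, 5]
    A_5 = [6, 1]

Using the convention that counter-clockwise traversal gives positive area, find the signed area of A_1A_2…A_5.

Σ = (-8) + (-4) + (-10) + (-25) + (-19) = -66
Signed area = Σ/2 = -33 (negative ⇒ clockwise traversal).

-33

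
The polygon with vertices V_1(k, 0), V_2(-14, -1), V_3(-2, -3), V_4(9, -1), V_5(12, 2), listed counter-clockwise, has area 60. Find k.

The doubled signed area Σ (x_i y_{i+1} − x_{i+1} y_i) is linear in k.
With k=0 it equals 99; the coefficient of k is -3 (from the two edges through V_1).
So -3·k + 99 = 2·60 = 120 ⇒ k = -7.

-7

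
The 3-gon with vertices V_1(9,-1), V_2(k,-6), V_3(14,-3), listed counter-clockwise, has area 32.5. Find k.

-11

Write out the shoelace sum; only the two edges meeting at V_2 involve k:
2·Area = [(9·(-6) − k·(-1)) + (k·(-3) − 14·(-6))] + 13
       = -2·k + 43 = 65
⇒ k = -11.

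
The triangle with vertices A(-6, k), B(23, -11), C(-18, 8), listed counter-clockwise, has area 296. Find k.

-12

Write out the shoelace sum; only the two edges meeting at A involve k:
2·Area = [((-18)·k − (-6)·8) + ((-6)·(-11) − 23·k)] + -14
       = -41·k + 100 = 592
⇒ k = -12.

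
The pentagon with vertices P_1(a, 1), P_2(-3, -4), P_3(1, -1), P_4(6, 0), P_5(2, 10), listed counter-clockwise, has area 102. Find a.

-9

The doubled signed area Σ (x_i y_{i+1} − x_{i+1} y_i) is linear in a.
With a=0 it equals 78; the coefficient of a is -14 (from the two edges through P_1).
So -14·a + 78 = 2·102 = 204 ⇒ a = -9.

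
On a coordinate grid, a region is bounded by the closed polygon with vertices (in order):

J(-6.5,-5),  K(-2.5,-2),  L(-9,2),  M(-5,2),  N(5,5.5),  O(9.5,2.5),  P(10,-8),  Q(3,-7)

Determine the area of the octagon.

Cross-terms: 0.5, -23, -8, -37.5, -39.75, -101, -46, -60.5  ⇒  Σ = -315.25
Area = |Σ|/2 = 157.625.

157.625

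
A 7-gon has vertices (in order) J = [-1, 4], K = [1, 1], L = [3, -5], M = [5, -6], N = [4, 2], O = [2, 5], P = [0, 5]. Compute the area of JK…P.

Cross-terms: -5, -8, 7, 34, 16, 10, 5  ⇒  Σ = 59
Area = |Σ|/2 = 29.5.

29.5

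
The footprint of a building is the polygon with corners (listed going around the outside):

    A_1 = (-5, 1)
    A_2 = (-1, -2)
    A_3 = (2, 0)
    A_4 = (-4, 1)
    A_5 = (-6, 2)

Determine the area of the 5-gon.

Apply the shoelace formula: 2A = Σ (x_i·y_{i+1} − x_{i+1}·y_i), indices taken mod 5.
Σ = (11) + (4) + (2) + (-2) + (4) = 19
Area = |Σ|/2 = 9.5.

9.5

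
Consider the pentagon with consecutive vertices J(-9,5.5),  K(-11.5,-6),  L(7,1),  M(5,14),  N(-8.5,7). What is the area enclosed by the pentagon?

205.5

Apply the shoelace formula: 2A = Σ (x_i·y_{i+1} − x_{i+1}·y_i), indices taken mod 5.
Σ = (117.25) + (30.5) + (93) + (154) + (16.25) = 411
Area = |Σ|/2 = 205.5.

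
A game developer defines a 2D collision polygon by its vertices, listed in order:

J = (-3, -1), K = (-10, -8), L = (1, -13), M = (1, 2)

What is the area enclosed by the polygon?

Apply the surveyor's formula: 2A = Σ (x_i·y_{i+1} − x_{i+1}·y_i), indices taken mod 4.
Σ = (14) + (138) + (15) + (5) = 172
Area = |Σ|/2 = 86.

86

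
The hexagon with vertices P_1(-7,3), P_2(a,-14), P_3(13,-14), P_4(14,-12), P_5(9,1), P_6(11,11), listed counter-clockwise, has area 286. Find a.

The doubled signed area Σ (x_i y_{i+1} − x_{i+1} y_i) is linear in a.
With a=0 it equals 640; the coefficient of a is -17 (from the two edges through P_2).
So -17·a + 640 = 2·286 = 572 ⇒ a = 4.

4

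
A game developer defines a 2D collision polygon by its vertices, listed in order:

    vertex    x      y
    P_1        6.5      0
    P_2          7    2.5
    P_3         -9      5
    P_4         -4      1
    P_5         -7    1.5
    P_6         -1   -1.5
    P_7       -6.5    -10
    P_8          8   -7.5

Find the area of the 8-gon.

Apply the shoelace (surveyor's) formula: 2A = Σ (x_i·y_{i+1} − x_{i+1}·y_i), indices taken mod 8.
P_1→P_2: (6.5)(2.5) − (7)(0) = 16.25
P_2→P_3: (7)(5) − (-9)(2.5) = 57.5
P_3→P_4: (-9)(1) − (-4)(5) = 11
P_4→P_5: (-4)(1.5) − (-7)(1) = 1
P_5→P_6: (-7)(-1.5) − (-1)(1.5) = 12
P_6→P_7: (-1)(-10) − (-6.5)(-1.5) = 0.25
P_7→P_8: (-6.5)(-7.5) − (8)(-10) = 128.75
P_8→P_1: (8)(0) − (6.5)(-7.5) = 48.75
Σ = 275.5
Area = |Σ|/2 = 137.75.

137.75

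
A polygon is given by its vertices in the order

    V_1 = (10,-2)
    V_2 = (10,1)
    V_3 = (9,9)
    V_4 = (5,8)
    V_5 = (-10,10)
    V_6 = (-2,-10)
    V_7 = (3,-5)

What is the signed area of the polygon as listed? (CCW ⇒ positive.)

236

Apply the surveyor's formula: 2A = Σ (x_i·y_{i+1} − x_{i+1}·y_i), indices taken mod 7.
Cross-terms: 30, 81, 27, 130, 120, 40, 44  ⇒  Σ = 472
Signed area = Σ/2 = 236 (positive ⇒ counter-clockwise traversal).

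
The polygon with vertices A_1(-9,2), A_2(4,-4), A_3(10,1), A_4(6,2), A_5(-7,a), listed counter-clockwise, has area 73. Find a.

4

The doubled signed area Σ (x_i y_{i+1} − x_{i+1} y_i) is linear in a.
With a=0 it equals 86; the coefficient of a is 15 (from the two edges through A_5).
So 15·a + 86 = 2·73 = 146 ⇒ a = 4.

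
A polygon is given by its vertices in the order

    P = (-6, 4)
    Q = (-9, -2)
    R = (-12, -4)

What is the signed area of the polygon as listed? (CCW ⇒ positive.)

-6

Σ = (48) + (12) + (-72) = -12
Signed area = Σ/2 = -6 (negative ⇒ clockwise traversal).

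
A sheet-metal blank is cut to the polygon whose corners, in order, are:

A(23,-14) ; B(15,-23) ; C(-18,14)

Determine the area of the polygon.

Apply the shoelace (surveyor's) formula: 2A = Σ (x_i·y_{i+1} − x_{i+1}·y_i), indices taken mod 3.
Cross-terms: -319, -204, -70  ⇒  Σ = -593
Area = |Σ|/2 = 296.5.

296.5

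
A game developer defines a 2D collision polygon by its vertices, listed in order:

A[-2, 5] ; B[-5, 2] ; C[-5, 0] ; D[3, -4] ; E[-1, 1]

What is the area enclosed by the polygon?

23.5

Apply the shoelace (surveyor's) formula: 2A = Σ (x_i·y_{i+1} − x_{i+1}·y_i), indices taken mod 5.
Σ = (21) + (10) + (20) + (-1) + (-3) = 47
Area = |Σ|/2 = 23.5.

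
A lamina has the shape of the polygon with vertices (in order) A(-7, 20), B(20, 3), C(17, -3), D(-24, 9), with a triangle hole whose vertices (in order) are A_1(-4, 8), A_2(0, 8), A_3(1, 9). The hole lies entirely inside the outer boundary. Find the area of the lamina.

Outer boundary:
Apply the surveyor's formula: 2A = Σ (x_i·y_{i+1} − x_{i+1}·y_i), indices taken mod 4.
A→B: (-7)(3) − (20)(20) = -421
B→C: (20)(-3) − (17)(3) = -111
C→D: (17)(9) − (-24)(-3) = 81
D→A: (-24)(20) − (-7)(9) = -417
Σ = -868
Area = |Σ|/2 = 434.
Hole:
Cross-terms: -32, -8, 44  ⇒  Σ = 4
Area = |Σ|/2 = 2.
Net area = 434 − 2 = 432.

432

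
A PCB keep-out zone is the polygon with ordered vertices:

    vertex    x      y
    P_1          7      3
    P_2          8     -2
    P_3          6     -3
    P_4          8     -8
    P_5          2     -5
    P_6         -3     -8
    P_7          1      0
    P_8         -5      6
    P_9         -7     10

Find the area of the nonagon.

107

Apply Gauss's area formula: 2A = Σ (x_i·y_{i+1} − x_{i+1}·y_i), indices taken mod 9.
Σ = (-38) + (-12) + (-24) + (-24) + (-31) + (8) + (6) + (-8) + (-91) = -214
Area = |Σ|/2 = 107.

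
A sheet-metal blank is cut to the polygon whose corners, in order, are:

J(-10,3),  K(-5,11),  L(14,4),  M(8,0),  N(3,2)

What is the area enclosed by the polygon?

Apply the shoelace (surveyor's) formula: 2A = Σ (x_i·y_{i+1} − x_{i+1}·y_i), indices taken mod 5.
Σ = (-95) + (-174) + (-32) + (16) + (29) = -256
Area = |Σ|/2 = 128.

128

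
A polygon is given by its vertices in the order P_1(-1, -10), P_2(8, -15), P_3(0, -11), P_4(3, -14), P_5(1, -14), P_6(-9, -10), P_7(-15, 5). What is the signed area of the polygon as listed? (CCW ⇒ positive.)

-82

Σ = (95) + (-88) + (33) + (-28) + (-136) + (-195) + (155) = -164
Signed area = Σ/2 = -82 (negative ⇒ clockwise traversal).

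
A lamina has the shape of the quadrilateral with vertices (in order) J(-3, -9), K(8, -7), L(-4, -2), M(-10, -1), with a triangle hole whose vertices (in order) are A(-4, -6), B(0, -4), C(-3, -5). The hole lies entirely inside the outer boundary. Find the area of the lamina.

Outer boundary:
Σ = (93) + (-44) + (-16) + (87) = 120
Area = |Σ|/2 = 60.
Hole:
Cross-terms: 16, -12, -2  ⇒  Σ = 2
Area = |Σ|/2 = 1.
Net area = 60 − 1 = 59.

59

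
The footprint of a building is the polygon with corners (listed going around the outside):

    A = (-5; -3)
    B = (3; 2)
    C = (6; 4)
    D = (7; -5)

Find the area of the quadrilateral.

52.5

Apply the shoelace formula: 2A = Σ (x_i·y_{i+1} − x_{i+1}·y_i), indices taken mod 4.
A→B: (-5)(2) − (3)(-3) = -1
B→C: (3)(4) − (6)(2) = 0
C→D: (6)(-5) − (7)(4) = -58
D→A: (7)(-3) − (-5)(-5) = -46
Σ = -105
Area = |Σ|/2 = 52.5.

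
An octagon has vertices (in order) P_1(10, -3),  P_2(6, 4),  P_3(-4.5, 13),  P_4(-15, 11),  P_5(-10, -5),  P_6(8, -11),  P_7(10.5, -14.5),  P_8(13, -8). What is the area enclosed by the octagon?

389.75

Σ = (58) + (96) + (145.5) + (185) + (150) + (-0.5) + (104.5) + (41) = 779.5
Area = |Σ|/2 = 389.75.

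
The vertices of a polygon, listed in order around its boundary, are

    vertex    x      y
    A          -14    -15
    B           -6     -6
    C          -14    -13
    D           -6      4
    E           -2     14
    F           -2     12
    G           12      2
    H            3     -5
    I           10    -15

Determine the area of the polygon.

393.5

A→B: (-14)(-6) − (-6)(-15) = -6
B→C: (-6)(-13) − (-14)(-6) = -6
C→D: (-14)(4) − (-6)(-13) = -134
D→E: (-6)(14) − (-2)(4) = -76
E→F: (-2)(12) − (-2)(14) = 4
F→G: (-2)(2) − (12)(12) = -148
G→H: (12)(-5) − (3)(2) = -66
H→I: (3)(-15) − (10)(-5) = 5
I→A: (10)(-15) − (-14)(-15) = -360
Σ = -787
Area = |Σ|/2 = 393.5.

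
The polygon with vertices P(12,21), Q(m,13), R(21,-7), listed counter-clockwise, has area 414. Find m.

Write out the shoelace sum; only the two edges meeting at Q involve m:
2·Area = [(12·13 − m·21) + (m·(-7) − 21·13)] + 525
       = -28·m + 408 = 828
⇒ m = -15.

-15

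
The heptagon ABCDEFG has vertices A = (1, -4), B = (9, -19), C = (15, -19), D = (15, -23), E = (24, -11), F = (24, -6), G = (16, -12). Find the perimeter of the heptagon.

|AB| = √((8)² + (-15)²) = √289 = 17
|BC| = √((6)² + (0)²) = √36 = 6
|CD| = √((0)² + (-4)²) = √16 = 4
|DE| = √((9)² + (12)²) = √225 = 15
|EF| = √((0)² + (5)²) = √25 = 5
|FG| = √((-8)² + (-6)²) = √100 = 10
|GA| = √((-15)² + (8)²) = √289 = 17
Perimeter = 17 + 6 + 4 + 15 + 5 + 10 + 17 = 74.

74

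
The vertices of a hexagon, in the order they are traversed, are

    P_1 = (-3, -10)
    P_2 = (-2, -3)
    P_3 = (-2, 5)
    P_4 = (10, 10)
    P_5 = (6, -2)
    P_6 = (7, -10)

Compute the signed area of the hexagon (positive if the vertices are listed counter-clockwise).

-161.5

Apply the surveyor's formula: 2A = Σ (x_i·y_{i+1} − x_{i+1}·y_i), indices taken mod 6.
P_1→P_2: (-3)(-3) − (-2)(-10) = -11
P_2→P_3: (-2)(5) − (-2)(-3) = -16
P_3→P_4: (-2)(10) − (10)(5) = -70
P_4→P_5: (10)(-2) − (6)(10) = -80
P_5→P_6: (6)(-10) − (7)(-2) = -46
P_6→P_1: (7)(-10) − (-3)(-10) = -100
Σ = -323
Signed area = Σ/2 = -161.5 (negative ⇒ clockwise traversal).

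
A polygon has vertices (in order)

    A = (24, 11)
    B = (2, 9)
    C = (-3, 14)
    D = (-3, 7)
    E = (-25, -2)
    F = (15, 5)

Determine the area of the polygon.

Apply Gauss's area formula: 2A = Σ (x_i·y_{i+1} − x_{i+1}·y_i), indices taken mod 6.
Σ = (194) + (55) + (21) + (181) + (-95) + (45) = 401
Area = |Σ|/2 = 200.5.

200.5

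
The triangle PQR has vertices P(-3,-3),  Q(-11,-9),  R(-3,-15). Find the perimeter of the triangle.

|PQ| = √((-8)² + (-6)²) = √100 = 10
|QR| = √((8)² + (-6)²) = √100 = 10
|RP| = √((0)² + (12)²) = √144 = 12
Perimeter = 10 + 10 + 12 = 32.

32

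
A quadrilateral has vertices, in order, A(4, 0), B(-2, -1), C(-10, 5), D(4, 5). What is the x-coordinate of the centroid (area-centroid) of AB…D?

-82/57

Apply the shoelace formula. First the cross-terms c_i = x_i·y_{i+1} − x_{i+1}·y_i:
  -4, -20, -70, -20  ⇒  2A = -114, A = -57.
Then Σ (x_i + x_{i+1})·c_i = 492, so x̄ = 492 / (6·(-57)) = -82/57.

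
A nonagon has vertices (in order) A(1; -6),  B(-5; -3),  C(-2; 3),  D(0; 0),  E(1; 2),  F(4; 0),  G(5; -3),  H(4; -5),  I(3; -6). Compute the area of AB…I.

54

Apply the surveyor's formula: 2A = Σ (x_i·y_{i+1} − x_{i+1}·y_i), indices taken mod 9.
Σ = (-33) + (-21) + (0) + (0) + (-8) + (-12) + (-13) + (-9) + (-12) = -108
Area = |Σ|/2 = 54.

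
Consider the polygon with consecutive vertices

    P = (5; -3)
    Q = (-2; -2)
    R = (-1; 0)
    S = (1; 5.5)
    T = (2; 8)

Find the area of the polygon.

36.25

Apply the shoelace formula: 2A = Σ (x_i·y_{i+1} − x_{i+1}·y_i), indices taken mod 5.
Cross-terms: -16, -2, -5.5, -3, -46  ⇒  Σ = -72.5
Area = |Σ|/2 = 36.25.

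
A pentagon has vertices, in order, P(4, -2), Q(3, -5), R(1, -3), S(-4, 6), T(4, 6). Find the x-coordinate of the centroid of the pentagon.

Apply the surveyor's formula. First the cross-terms c_i = x_i·y_{i+1} − x_{i+1}·y_i:
  -14, -4, -6, -48, -32  ⇒  2A = -104, A = -52.
Then Σ (x_i + x_{i+1})·c_i = -352, so x̄ = -352 / (6·(-52)) = 44/39.

44/39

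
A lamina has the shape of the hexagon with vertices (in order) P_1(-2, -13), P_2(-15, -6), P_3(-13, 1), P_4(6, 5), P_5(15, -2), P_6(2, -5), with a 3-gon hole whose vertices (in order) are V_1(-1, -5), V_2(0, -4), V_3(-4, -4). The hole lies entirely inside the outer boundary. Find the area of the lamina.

268.5

Outer boundary:
Apply the shoelace formula: 2A = Σ (x_i·y_{i+1} − x_{i+1}·y_i), indices taken mod 6.
Σ = (-183) + (-93) + (-71) + (-87) + (-71) + (-36) = -541
Area = |Σ|/2 = 270.5.
Hole:
Apply Gauss's area formula: 2A = Σ (x_i·y_{i+1} − x_{i+1}·y_i), indices taken mod 3.
Cross-terms: 4, -16, 16  ⇒  Σ = 4
Area = |Σ|/2 = 2.
Net area = 270.5 − 2 = 268.5.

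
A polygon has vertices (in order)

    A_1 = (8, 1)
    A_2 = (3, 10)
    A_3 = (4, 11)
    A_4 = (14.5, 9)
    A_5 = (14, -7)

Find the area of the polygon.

105.5

Apply Gauss's area formula: 2A = Σ (x_i·y_{i+1} − x_{i+1}·y_i), indices taken mod 5.
A_1→A_2: (8)(10) − (3)(1) = 77
A_2→A_3: (3)(11) − (4)(10) = -7
A_3→A_4: (4)(9) − (14.5)(11) = -123.5
A_4→A_5: (14.5)(-7) − (14)(9) = -227.5
A_5→A_1: (14)(1) − (8)(-7) = 70
Σ = -211
Area = |Σ|/2 = 105.5.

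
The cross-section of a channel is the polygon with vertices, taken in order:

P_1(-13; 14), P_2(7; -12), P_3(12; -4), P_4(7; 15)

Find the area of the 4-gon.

Apply the shoelace (surveyor's) formula: 2A = Σ (x_i·y_{i+1} − x_{i+1}·y_i), indices taken mod 4.
P_1→P_2: (-13)(-12) − (7)(14) = 58
P_2→P_3: (7)(-4) − (12)(-12) = 116
P_3→P_4: (12)(15) − (7)(-4) = 208
P_4→P_1: (7)(14) − (-13)(15) = 293
Σ = 675
Area = |Σ|/2 = 337.5.

337.5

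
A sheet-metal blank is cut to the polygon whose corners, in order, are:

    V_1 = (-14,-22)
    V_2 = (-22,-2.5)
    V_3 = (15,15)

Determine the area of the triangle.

430.75

Apply the shoelace (surveyor's) formula: 2A = Σ (x_i·y_{i+1} − x_{i+1}·y_i), indices taken mod 3.
Cross-terms: -449, -292.5, -120  ⇒  Σ = -861.5
Area = |Σ|/2 = 430.75.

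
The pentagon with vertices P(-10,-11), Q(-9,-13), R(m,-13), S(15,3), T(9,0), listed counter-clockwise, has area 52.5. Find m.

Write out the shoelace sum; only the two edges meeting at R involve m:
2·Area = [((-9)·(-13) − m·(-13)) + (m·3 − 15·(-13))] + -95
       = 16·m + 217 = 105
⇒ m = -7.

-7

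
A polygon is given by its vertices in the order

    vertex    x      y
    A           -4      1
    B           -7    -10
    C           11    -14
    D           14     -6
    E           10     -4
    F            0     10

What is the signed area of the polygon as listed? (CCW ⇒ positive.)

Apply the surveyor's formula: 2A = Σ (x_i·y_{i+1} − x_{i+1}·y_i), indices taken mod 6.
Σ = (47) + (208) + (130) + (4) + (100) + (40) = 529
Signed area = Σ/2 = 264.5 (positive ⇒ counter-clockwise traversal).

264.5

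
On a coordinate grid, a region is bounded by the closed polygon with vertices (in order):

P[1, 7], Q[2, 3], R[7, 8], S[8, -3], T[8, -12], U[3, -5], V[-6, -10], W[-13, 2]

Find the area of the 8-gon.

Cross-terms: -11, -5, -85, -72, -4, -60, -142, -93  ⇒  Σ = -472
Area = |Σ|/2 = 236.

236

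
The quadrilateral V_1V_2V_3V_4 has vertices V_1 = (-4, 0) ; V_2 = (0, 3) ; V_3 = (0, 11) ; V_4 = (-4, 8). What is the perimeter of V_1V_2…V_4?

26

|V_1V_2| = √((4)² + (3)²) = √25 = 5
|V_2V_3| = √((0)² + (8)²) = √64 = 8
|V_3V_4| = √((-4)² + (-3)²) = √25 = 5
|V_4V_1| = √((0)² + (-8)²) = √64 = 8
Perimeter = 5 + 8 + 5 + 8 = 26.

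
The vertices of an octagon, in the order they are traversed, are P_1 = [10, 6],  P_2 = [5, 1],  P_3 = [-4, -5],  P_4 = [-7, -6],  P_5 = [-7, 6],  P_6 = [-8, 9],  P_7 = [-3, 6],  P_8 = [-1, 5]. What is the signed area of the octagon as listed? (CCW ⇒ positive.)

Σ = (-20) + (-21) + (-11) + (-84) + (-15) + (-21) + (-9) + (-56) = -237
Signed area = Σ/2 = -118.5 (negative ⇒ clockwise traversal).

-118.5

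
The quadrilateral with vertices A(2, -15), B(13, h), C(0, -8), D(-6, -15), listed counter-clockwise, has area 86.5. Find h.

The doubled signed area Σ (x_i y_{i+1} − x_{i+1} y_i) is linear in h.
With h=0 it equals 163; the coefficient of h is 2 (from the two edges through B).
So 2·h + 163 = 2·86.5 = 173 ⇒ h = 5.

5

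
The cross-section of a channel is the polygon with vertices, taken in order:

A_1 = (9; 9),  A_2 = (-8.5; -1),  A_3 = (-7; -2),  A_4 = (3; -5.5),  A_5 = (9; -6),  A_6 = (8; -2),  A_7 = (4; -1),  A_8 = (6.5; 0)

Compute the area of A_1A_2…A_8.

Σ = (67.5) + (10) + (44.5) + (31.5) + (30) + (0) + (6.5) + (58.5) = 248.5
Area = |Σ|/2 = 124.25.

124.25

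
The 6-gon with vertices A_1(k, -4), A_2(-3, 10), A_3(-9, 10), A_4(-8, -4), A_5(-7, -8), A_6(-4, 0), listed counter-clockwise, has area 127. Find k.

7

The doubled signed area Σ (x_i y_{i+1} − x_{i+1} y_i) is linear in k.
With k=0 it equals 184; the coefficient of k is 10 (from the two edges through A_1).
So 10·k + 184 = 2·127 = 254 ⇒ k = 7.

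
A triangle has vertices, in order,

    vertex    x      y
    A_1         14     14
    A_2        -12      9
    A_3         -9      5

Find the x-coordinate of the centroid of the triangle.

-7/3

Apply Gauss's area formula. First the cross-terms c_i = x_i·y_{i+1} − x_{i+1}·y_i:
  294, 21, -196  ⇒  2A = 119, A = 59.5.
Then Σ (x_i + x_{i+1})·c_i = -833, so x̄ = -833 / (6·59.5) = -7/3.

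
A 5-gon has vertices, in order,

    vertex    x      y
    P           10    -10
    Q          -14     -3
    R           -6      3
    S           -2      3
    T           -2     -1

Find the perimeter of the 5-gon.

|PQ| = √((-24)² + (7)²) = √625 = 25
|QR| = √((8)² + (6)²) = √100 = 10
|RS| = √((4)² + (0)²) = √16 = 4
|ST| = √((0)² + (-4)²) = √16 = 4
|TP| = √((12)² + (-9)²) = √225 = 15
Perimeter = 25 + 10 + 4 + 4 + 15 = 58.

58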